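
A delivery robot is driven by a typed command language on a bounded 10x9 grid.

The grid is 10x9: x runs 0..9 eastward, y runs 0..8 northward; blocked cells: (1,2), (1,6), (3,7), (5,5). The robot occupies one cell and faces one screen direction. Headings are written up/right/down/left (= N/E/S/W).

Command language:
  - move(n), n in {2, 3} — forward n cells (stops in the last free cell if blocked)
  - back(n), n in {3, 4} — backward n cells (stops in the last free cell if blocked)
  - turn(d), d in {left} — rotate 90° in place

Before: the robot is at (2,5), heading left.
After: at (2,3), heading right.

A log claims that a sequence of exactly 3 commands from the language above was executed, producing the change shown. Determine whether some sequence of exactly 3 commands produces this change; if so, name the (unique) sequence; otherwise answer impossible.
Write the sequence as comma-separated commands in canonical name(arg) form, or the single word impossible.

turn(left), move(2), turn(left)

key: position moved to (2,3) AND the heading swung to E — translation plus rotation needed
begin: at (2,5), heading left
step 1 (turn(left)): at (2,5), heading down
step 2 (move(2)): at (2,3), heading down
step 3 (turn(left)): at (2,3), heading right
no rival 3-sequence matches.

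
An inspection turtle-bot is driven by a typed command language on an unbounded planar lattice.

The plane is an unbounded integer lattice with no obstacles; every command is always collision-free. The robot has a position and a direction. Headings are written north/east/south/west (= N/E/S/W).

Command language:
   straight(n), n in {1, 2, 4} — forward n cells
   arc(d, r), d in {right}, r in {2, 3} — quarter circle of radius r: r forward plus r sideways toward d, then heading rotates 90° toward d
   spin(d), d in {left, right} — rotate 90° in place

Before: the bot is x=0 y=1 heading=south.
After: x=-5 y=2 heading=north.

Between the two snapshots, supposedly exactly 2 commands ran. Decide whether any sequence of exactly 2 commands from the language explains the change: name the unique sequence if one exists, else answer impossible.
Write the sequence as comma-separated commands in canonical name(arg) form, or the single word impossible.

key: order matters: swapping arc(right, 2) and arc(right, 3) lands elsewhere
initial: x=0 y=1 heading=south
step 1 (arc(right, 2)): x=-2 y=-1 heading=west
step 2 (arc(right, 3)): x=-5 y=2 heading=north
no other 2-command option fits: unique.

arc(right, 2), arc(right, 3)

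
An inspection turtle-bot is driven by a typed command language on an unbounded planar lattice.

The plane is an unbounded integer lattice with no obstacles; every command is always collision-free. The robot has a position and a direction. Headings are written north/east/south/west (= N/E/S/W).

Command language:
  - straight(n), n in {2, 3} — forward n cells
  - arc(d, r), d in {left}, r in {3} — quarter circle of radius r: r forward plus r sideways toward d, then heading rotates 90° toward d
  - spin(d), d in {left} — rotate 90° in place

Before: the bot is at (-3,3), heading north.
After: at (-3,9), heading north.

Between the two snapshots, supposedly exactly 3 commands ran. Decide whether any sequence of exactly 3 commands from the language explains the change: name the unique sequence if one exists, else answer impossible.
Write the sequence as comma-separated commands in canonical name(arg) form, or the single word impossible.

key: still facing N at the end — nothing in the sequence rotates
initial: at (-3,3), heading north
step 1 (straight(2)): at (-3,5), heading north
step 2 (straight(2)): at (-3,7), heading north
step 3 (straight(2)): at (-3,9), heading north
no other 3-command option fits: unique.

straight(2), straight(2), straight(2)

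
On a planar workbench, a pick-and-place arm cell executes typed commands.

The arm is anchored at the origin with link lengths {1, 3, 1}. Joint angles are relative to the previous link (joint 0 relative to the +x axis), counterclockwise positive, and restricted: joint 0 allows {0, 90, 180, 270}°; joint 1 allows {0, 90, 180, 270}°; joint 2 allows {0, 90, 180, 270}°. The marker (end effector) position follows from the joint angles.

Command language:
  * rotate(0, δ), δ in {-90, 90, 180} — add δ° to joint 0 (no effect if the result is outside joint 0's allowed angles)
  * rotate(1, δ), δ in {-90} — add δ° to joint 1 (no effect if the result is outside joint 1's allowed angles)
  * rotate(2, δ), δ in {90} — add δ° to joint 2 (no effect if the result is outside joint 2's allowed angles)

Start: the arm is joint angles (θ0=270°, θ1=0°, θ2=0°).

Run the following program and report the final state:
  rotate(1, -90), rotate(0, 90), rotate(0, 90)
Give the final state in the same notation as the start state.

joint angles (θ0=90°, θ1=270°, θ2=0°)

begin: joint angles (θ0=270°, θ1=0°, θ2=0°)
1. rotate(1, -90) → joint angles (θ0=270°, θ1=270°, θ2=0°)
2. rotate(0, 90) → joint angles (θ0=0°, θ1=270°, θ2=0°)
3. rotate(0, 90) → joint angles (θ0=90°, θ1=270°, θ2=0°)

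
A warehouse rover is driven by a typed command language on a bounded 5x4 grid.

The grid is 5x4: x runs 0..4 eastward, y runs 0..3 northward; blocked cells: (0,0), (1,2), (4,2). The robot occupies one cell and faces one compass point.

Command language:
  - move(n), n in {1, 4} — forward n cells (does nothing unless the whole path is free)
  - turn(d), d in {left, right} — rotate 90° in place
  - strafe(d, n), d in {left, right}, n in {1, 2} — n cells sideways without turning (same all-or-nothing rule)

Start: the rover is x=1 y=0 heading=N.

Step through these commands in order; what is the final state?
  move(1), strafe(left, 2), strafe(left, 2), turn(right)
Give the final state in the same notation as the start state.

initial: x=1 y=0 heading=N
1. move(1) → x=1 y=1 heading=N
2. strafe(left, 2) → x=1 y=1 heading=N
3. strafe(left, 2) → x=1 y=1 heading=N
4. turn(right) → x=1 y=1 heading=E

x=1 y=1 heading=E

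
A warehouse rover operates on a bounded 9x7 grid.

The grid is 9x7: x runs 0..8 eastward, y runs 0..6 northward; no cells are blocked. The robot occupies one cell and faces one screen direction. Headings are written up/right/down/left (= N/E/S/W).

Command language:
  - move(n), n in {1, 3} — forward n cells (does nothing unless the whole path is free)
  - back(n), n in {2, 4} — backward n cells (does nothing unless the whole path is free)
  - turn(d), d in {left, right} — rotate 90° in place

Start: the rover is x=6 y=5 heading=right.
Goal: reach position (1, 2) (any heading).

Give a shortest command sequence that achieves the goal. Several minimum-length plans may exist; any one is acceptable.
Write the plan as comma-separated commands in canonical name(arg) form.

t0: x=6 y=5 heading=right
[1] after back(2): x=4 y=5 heading=right
[2] after turn(right): x=4 y=5 heading=down
[3] after move(3): x=4 y=2 heading=down
[4] after turn(right): x=4 y=2 heading=left
[5] after move(3): x=1 y=2 heading=left
minimal: 5 command(s), checked below 5.

back(2), turn(right), move(3), turn(right), move(3)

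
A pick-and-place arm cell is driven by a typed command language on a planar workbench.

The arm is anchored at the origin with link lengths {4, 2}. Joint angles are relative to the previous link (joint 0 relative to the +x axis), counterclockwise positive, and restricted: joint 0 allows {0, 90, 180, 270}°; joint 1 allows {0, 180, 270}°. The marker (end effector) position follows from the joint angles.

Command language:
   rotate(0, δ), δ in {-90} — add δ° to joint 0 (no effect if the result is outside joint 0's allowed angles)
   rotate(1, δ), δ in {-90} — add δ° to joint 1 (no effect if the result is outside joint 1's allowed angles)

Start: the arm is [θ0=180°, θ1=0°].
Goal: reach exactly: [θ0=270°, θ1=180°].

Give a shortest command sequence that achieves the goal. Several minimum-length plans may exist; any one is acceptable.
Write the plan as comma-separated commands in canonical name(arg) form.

rotate(1, -90), rotate(1, -90), rotate(0, -90), rotate(0, -90), rotate(0, -90)

t0: [θ0=180°, θ1=0°]
1. rotate(1, -90) → [θ0=180°, θ1=270°]
2. rotate(1, -90) → [θ0=180°, θ1=180°]
3. rotate(0, -90) → [θ0=90°, θ1=180°]
4. rotate(0, -90) → [θ0=0°, θ1=180°]
5. rotate(0, -90) → [θ0=270°, θ1=180°]
minimal: 5 command(s), checked below 5.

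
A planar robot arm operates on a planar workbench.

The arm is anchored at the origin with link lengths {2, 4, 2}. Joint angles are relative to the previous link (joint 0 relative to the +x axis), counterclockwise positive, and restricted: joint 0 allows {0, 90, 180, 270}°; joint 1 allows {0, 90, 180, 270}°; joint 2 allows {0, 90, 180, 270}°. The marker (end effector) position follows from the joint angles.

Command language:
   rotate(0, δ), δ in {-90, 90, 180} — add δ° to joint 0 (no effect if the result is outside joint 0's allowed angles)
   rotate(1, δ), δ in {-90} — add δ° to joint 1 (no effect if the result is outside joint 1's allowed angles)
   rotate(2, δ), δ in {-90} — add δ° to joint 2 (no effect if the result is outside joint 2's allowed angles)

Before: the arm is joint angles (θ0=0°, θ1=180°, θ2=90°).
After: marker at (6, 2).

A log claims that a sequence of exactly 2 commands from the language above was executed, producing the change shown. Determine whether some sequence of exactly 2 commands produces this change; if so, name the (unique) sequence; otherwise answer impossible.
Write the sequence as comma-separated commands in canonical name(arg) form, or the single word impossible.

rotate(1, -90), rotate(1, -90)

start: joint angles (θ0=0°, θ1=180°, θ2=90°)
t=1 rotate(1, -90) ⇒ joint angles (θ0=0°, θ1=90°, θ2=90°)
t=2 rotate(1, -90) ⇒ joint angles (θ0=0°, θ1=0°, θ2=90°)
no other 2-command option fits: unique.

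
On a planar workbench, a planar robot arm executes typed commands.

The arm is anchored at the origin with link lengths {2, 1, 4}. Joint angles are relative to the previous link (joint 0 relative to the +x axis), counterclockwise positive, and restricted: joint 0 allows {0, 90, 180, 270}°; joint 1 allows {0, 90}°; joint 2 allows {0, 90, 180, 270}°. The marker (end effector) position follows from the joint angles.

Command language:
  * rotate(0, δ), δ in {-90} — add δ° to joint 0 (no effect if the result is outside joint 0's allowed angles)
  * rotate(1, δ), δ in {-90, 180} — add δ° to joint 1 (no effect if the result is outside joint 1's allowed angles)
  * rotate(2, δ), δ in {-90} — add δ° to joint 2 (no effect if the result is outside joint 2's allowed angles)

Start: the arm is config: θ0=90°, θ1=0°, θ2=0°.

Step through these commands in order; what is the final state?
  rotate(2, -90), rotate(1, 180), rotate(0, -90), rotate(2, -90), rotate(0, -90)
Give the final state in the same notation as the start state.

begin: config: θ0=90°, θ1=0°, θ2=0°
t=1 rotate(2, -90) ⇒ config: θ0=90°, θ1=0°, θ2=270°
t=2 rotate(1, 180) ⇒ config: θ0=90°, θ1=0°, θ2=270°
t=3 rotate(0, -90) ⇒ config: θ0=0°, θ1=0°, θ2=270°
t=4 rotate(2, -90) ⇒ config: θ0=0°, θ1=0°, θ2=180°
t=5 rotate(0, -90) ⇒ config: θ0=270°, θ1=0°, θ2=180°

config: θ0=270°, θ1=0°, θ2=180°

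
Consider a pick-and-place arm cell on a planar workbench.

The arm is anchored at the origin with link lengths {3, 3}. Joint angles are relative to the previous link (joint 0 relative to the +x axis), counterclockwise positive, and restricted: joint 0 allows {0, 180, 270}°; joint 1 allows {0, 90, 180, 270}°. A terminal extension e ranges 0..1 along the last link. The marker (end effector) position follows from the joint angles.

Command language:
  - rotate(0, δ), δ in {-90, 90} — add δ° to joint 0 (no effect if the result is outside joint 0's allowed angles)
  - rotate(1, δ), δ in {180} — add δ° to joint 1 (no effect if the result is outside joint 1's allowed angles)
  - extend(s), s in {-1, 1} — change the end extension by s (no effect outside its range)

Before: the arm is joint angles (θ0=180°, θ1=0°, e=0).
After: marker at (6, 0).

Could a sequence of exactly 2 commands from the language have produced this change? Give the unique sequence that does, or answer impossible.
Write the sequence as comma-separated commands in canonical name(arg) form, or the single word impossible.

rotate(0, 90), rotate(0, 90)

begin: joint angles (θ0=180°, θ1=0°, e=0)
step 1 (rotate(0, 90)): joint angles (θ0=270°, θ1=0°, e=0)
step 2 (rotate(0, 90)): joint angles (θ0=0°, θ1=0°, e=0)
uniquely the one of 25 2-step routes that fits.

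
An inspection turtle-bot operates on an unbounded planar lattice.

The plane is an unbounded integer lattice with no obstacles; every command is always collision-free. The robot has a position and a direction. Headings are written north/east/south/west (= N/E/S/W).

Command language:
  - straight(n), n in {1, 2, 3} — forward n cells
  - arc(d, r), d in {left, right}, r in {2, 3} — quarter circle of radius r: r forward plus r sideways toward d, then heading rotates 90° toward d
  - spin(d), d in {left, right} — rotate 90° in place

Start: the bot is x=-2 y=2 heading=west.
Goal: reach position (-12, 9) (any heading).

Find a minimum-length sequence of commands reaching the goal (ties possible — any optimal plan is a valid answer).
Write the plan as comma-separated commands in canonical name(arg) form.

from: x=-2 y=2 heading=west
t=1 arc(right, 2) ⇒ x=-4 y=4 heading=north
t=2 arc(left, 2) ⇒ x=-6 y=6 heading=west
t=3 straight(3) ⇒ x=-9 y=6 heading=west
t=4 arc(right, 3) ⇒ x=-12 y=9 heading=north
minimal: 4 command(s), checked below 4.

arc(right, 2), arc(left, 2), straight(3), arc(right, 3)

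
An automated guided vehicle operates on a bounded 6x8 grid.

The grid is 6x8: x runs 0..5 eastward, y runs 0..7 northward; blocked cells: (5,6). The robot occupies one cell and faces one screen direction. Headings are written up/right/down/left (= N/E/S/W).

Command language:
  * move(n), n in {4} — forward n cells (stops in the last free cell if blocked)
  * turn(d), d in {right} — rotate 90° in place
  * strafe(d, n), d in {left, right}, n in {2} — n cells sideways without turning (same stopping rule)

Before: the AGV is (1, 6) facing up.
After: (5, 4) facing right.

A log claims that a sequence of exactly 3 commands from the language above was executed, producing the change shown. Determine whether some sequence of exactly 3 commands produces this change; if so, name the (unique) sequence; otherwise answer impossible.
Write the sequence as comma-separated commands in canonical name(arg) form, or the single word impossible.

turn(right), strafe(right, 2), move(4)

key: cell and facing (now E) both changed — the 3 commands mix motion and turning
initial: (1, 6) facing up
t=1 turn(right) ⇒ (1, 6) facing right
t=2 strafe(right, 2) ⇒ (1, 4) facing right
t=3 move(4) ⇒ (5, 4) facing right
all 64 alternatives checked — unique.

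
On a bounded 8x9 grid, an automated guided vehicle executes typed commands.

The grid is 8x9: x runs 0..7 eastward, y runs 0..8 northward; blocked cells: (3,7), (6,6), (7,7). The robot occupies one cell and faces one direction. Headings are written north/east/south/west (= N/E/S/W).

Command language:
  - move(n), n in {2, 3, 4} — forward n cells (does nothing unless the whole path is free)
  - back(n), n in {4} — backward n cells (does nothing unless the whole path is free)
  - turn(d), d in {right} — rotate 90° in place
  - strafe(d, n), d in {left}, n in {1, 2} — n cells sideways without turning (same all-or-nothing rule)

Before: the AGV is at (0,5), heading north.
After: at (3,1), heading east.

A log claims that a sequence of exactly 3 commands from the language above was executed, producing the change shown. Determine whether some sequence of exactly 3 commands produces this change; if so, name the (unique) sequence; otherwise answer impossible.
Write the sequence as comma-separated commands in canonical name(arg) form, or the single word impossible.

key: cell and facing (now E) both changed — the 3 commands mix motion and turning
begin: at (0,5), heading north
t=1 back(4) ⇒ at (0,1), heading north
t=2 turn(right) ⇒ at (0,1), heading east
t=3 move(3) ⇒ at (3,1), heading east
no rival 3-sequence matches.

back(4), turn(right), move(3)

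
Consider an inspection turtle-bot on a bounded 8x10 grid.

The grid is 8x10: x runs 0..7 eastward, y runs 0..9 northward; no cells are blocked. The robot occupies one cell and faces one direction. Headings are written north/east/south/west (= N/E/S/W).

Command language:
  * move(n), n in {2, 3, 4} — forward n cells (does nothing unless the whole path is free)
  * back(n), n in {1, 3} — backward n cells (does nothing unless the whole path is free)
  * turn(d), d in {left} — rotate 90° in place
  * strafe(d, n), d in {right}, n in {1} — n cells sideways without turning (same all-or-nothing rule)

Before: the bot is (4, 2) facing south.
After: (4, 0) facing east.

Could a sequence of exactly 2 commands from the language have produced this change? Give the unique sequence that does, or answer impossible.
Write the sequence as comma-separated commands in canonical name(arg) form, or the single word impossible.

move(2), turn(left)

key: cell and facing (now E) both changed — the 2 commands mix motion and turning
begin: (4, 2) facing south
t=1 move(2) ⇒ (4, 0) facing south
t=2 turn(left) ⇒ (4, 0) facing east
no other 2-command option fits: unique.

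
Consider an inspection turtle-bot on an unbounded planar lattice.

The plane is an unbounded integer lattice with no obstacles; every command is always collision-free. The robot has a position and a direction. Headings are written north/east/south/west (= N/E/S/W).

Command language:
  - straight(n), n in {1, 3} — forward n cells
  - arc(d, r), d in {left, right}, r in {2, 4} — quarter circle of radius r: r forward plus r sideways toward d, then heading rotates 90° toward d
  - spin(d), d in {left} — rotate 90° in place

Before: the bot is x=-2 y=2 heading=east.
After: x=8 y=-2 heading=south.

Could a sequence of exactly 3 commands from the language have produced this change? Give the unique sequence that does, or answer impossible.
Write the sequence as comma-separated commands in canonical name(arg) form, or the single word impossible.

straight(3), straight(3), arc(right, 4)

key: running arc(right, 4) before straight(3) would end elsewhere — order is forced
from: x=-2 y=2 heading=east
step 1 (straight(3)): x=1 y=2 heading=east
step 2 (straight(3)): x=4 y=2 heading=east
step 3 (arc(right, 4)): x=8 y=-2 heading=south
all 343 alternatives checked — unique.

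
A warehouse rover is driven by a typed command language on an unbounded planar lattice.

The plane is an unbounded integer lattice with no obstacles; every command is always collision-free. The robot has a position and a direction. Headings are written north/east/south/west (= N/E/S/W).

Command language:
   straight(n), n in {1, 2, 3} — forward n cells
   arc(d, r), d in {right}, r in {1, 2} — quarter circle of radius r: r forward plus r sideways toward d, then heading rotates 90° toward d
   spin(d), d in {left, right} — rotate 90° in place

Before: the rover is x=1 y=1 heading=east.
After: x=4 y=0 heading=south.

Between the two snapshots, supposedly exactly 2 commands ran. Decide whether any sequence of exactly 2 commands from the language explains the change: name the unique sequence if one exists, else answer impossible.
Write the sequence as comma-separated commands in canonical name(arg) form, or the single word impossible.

straight(2), arc(right, 1)

key: order matters: swapping straight(2) and arc(right, 1) lands elsewhere
from: x=1 y=1 heading=east
[1] after straight(2): x=3 y=1 heading=east
[2] after arc(right, 1): x=4 y=0 heading=south
all 49 alternatives checked — unique.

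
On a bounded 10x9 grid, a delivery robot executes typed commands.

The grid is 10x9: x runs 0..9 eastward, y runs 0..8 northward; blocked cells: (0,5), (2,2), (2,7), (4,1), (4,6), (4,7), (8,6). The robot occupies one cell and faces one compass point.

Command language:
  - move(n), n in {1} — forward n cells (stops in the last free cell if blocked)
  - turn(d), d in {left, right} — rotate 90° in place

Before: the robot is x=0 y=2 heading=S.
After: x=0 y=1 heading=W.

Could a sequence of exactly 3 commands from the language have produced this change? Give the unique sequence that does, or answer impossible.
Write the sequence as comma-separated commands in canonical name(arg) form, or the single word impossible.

key: the second move(1) runs into the grid edge before its full distance
initial: x=0 y=2 heading=S
step 1 (move(1)): x=0 y=1 heading=S
step 2 (turn(right)): x=0 y=1 heading=W
step 3 (move(1)): x=0 y=1 heading=W
all 27 alternatives checked — unique.

move(1), turn(right), move(1)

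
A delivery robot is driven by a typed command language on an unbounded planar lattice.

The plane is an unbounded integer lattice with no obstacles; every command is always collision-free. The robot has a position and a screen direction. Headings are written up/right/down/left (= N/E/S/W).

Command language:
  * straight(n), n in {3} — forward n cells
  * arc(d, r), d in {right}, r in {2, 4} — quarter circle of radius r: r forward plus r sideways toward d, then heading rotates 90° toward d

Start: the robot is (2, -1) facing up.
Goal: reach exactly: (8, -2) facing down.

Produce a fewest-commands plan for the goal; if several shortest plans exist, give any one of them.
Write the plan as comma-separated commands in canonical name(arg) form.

initial: (2, -1) facing up
1. arc(right, 4) → (6, 3) facing right
2. arc(right, 2) → (8, 1) facing down
3. straight(3) → (8, -2) facing down
shorter routes all fall short; 3 is best.

arc(right, 4), arc(right, 2), straight(3)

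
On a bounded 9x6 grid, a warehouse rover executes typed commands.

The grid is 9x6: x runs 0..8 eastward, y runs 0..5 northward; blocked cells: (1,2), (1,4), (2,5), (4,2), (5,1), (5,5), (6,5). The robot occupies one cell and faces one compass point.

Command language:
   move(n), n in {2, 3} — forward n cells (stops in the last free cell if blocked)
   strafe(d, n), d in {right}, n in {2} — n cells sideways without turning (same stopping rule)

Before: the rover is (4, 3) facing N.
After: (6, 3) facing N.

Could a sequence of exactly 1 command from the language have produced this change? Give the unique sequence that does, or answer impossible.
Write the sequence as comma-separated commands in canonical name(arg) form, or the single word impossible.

key: heading stays N — the single command does not turn
initial: (4, 3) facing N
t=1 strafe(right, 2) ⇒ (6, 3) facing N
no rival 1-sequence matches.

strafe(right, 2)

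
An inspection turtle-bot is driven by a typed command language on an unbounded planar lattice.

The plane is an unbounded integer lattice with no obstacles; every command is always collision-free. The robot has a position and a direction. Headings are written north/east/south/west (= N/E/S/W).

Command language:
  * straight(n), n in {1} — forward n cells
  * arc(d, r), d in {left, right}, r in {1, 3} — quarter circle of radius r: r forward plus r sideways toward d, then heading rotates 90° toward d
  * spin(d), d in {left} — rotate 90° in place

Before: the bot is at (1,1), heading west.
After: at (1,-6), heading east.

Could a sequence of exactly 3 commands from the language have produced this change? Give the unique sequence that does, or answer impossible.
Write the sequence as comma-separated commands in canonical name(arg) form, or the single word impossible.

key: position moved to (1,-6) AND the heading swung to E — translation plus rotation needed
from: at (1,1), heading west
t=1 arc(left, 3) ⇒ at (-2,-2), heading south
t=2 straight(1) ⇒ at (-2,-3), heading south
t=3 arc(left, 3) ⇒ at (1,-6), heading east
no rival 3-sequence matches.

arc(left, 3), straight(1), arc(left, 3)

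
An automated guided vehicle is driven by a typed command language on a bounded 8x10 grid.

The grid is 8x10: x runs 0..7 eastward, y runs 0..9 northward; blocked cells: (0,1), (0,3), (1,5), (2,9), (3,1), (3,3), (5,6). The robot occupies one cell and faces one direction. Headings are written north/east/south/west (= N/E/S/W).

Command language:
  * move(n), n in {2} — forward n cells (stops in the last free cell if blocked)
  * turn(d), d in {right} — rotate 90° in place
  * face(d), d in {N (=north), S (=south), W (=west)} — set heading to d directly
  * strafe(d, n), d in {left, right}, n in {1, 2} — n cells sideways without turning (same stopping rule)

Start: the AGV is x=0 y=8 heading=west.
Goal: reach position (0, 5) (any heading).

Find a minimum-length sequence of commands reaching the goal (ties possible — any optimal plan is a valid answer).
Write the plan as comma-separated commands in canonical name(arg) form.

begin: x=0 y=8 heading=west
t=1 strafe(left, 2) ⇒ x=0 y=6 heading=west
t=2 strafe(left, 1) ⇒ x=0 y=5 heading=west
no 1-step plan works, so 2 is optimal.

strafe(left, 2), strafe(left, 1)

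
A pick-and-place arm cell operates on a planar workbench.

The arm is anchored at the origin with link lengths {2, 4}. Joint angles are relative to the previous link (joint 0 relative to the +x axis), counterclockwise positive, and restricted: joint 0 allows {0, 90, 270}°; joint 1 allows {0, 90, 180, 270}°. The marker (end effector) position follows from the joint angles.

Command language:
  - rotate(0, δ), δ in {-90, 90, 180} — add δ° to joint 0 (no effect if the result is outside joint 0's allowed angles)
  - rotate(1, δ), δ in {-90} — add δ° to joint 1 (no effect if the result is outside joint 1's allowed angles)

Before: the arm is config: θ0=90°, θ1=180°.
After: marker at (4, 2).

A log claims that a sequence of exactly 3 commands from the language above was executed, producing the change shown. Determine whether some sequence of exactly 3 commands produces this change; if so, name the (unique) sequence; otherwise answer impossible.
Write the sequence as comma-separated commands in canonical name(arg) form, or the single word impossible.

from: config: θ0=90°, θ1=180°
step 1 (rotate(1, -90)): config: θ0=90°, θ1=90°
step 2 (rotate(1, -90)): config: θ0=90°, θ1=0°
step 3 (rotate(1, -90)): config: θ0=90°, θ1=270°
no rival 3-sequence matches.

rotate(1, -90), rotate(1, -90), rotate(1, -90)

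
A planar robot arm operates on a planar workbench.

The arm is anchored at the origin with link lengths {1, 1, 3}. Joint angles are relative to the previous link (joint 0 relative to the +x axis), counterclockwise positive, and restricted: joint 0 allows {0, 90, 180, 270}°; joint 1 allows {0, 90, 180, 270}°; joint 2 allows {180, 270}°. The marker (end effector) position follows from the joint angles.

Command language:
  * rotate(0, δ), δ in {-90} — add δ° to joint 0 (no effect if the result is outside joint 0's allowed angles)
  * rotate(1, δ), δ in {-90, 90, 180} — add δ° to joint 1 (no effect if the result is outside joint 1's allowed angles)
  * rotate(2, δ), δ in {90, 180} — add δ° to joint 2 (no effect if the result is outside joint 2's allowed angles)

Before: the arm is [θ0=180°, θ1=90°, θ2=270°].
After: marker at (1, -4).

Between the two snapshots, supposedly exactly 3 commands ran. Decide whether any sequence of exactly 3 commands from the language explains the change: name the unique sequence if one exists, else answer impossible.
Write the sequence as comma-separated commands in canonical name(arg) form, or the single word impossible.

rotate(0, -90), rotate(0, -90), rotate(0, -90)

t0: [θ0=180°, θ1=90°, θ2=270°]
t=1 rotate(0, -90) ⇒ [θ0=90°, θ1=90°, θ2=270°]
t=2 rotate(0, -90) ⇒ [θ0=0°, θ1=90°, θ2=270°]
t=3 rotate(0, -90) ⇒ [θ0=270°, θ1=90°, θ2=270°]
no rival 3-sequence matches.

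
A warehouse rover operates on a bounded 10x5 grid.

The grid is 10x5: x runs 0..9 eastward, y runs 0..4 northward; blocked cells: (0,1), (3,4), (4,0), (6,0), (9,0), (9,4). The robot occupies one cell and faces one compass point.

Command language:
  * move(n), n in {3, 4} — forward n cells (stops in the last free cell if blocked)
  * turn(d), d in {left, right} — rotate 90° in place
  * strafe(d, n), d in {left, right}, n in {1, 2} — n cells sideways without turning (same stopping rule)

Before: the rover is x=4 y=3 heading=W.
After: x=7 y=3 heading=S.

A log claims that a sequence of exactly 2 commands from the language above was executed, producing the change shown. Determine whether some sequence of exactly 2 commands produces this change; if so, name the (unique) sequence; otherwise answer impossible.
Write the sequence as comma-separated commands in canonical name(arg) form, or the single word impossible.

checked all 2-command options: none fits.

impossible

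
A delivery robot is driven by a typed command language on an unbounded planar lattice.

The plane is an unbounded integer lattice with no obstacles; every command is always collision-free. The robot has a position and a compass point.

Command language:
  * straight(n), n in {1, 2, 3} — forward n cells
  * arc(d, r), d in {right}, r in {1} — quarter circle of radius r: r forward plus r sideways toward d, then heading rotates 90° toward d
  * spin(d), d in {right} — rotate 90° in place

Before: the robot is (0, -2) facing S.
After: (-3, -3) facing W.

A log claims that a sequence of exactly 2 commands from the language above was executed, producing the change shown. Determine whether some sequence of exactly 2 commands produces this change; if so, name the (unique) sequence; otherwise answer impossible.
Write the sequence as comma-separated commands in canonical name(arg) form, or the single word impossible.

arc(right, 1), straight(2)

key: running straight(2) before arc(right, 1) would end elsewhere — order is forced
t0: (0, -2) facing S
t=1 arc(right, 1) ⇒ (-1, -3) facing W
t=2 straight(2) ⇒ (-3, -3) facing W
no rival 2-sequence matches.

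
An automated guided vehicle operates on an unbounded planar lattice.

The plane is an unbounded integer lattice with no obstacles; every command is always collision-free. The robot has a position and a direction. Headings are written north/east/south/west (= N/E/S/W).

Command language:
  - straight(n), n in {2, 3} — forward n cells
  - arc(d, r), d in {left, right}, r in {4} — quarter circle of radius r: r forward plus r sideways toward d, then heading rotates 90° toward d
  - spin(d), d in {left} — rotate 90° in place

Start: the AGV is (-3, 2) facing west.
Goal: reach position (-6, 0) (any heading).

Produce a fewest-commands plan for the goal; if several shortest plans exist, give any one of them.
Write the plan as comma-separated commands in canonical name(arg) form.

from: (-3, 2) facing west
step 1 (straight(3)): (-6, 2) facing west
step 2 (spin(left)): (-6, 2) facing south
step 3 (straight(2)): (-6, 0) facing south
minimal: 3 command(s), checked below 3.

straight(3), spin(left), straight(2)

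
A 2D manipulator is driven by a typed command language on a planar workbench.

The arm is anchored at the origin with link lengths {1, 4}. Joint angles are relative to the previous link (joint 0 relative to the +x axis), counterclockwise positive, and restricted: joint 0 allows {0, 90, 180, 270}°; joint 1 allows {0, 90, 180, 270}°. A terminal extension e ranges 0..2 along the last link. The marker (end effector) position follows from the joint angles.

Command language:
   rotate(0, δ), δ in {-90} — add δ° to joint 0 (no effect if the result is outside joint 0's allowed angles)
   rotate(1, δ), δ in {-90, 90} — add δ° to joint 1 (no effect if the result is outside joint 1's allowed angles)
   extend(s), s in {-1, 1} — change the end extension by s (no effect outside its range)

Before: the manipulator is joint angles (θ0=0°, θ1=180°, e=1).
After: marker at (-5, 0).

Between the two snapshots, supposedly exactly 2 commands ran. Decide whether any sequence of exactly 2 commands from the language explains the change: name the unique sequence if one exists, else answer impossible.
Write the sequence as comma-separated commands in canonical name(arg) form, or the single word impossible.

initial: joint angles (θ0=0°, θ1=180°, e=1)
t=1 extend(1) ⇒ joint angles (θ0=0°, θ1=180°, e=2)
t=2 extend(1) ⇒ joint angles (θ0=0°, θ1=180°, e=2)
uniquely the one of 25 2-step routes that fits.

extend(1), extend(1)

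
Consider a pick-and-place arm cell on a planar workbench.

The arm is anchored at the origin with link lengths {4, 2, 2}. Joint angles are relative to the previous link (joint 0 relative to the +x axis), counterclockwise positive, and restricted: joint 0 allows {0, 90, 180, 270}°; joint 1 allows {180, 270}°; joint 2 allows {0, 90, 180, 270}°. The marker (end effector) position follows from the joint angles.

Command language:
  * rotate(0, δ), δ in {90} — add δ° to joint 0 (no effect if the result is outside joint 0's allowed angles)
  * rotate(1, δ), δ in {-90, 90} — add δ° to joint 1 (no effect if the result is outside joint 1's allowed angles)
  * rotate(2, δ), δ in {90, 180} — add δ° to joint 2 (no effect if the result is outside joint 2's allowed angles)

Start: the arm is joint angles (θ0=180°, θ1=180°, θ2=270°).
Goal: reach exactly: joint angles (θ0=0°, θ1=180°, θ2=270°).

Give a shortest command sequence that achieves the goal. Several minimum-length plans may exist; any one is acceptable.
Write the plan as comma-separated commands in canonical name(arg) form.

start: joint angles (θ0=180°, θ1=180°, θ2=270°)
step 1 (rotate(0, 90)): joint angles (θ0=270°, θ1=180°, θ2=270°)
step 2 (rotate(0, 90)): joint angles (θ0=0°, θ1=180°, θ2=270°)
no 1-step plan works, so 2 is optimal.

rotate(0, 90), rotate(0, 90)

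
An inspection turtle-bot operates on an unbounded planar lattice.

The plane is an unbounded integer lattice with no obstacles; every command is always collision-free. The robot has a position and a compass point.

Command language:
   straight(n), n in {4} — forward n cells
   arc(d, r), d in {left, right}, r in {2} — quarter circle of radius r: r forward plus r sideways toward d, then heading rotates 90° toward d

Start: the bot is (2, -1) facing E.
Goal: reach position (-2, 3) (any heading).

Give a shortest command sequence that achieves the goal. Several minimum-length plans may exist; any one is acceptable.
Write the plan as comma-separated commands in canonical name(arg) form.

arc(left, 2), arc(left, 2), straight(4)

from: (2, -1) facing E
[1] after arc(left, 2): (4, 1) facing N
[2] after arc(left, 2): (2, 3) facing W
[3] after straight(4): (-2, 3) facing W
nothing shorter than 3 reaches the goal.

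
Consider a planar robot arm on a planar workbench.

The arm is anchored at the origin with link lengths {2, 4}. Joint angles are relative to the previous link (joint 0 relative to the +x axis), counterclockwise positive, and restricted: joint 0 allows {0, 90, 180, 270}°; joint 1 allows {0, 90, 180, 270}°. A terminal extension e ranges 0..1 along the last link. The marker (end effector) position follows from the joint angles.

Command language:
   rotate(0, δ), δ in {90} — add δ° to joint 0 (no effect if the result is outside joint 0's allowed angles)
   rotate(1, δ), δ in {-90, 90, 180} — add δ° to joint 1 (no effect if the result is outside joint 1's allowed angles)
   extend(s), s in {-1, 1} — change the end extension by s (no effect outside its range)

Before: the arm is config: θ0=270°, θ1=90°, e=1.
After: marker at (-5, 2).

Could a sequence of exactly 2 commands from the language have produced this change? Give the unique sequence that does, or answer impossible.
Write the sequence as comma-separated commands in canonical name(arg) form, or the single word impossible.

initial: config: θ0=270°, θ1=90°, e=1
step 1 (rotate(0, 90)): config: θ0=0°, θ1=90°, e=1
step 2 (rotate(0, 90)): config: θ0=90°, θ1=90°, e=1
uniquely the one of 36 2-step routes that fits.

rotate(0, 90), rotate(0, 90)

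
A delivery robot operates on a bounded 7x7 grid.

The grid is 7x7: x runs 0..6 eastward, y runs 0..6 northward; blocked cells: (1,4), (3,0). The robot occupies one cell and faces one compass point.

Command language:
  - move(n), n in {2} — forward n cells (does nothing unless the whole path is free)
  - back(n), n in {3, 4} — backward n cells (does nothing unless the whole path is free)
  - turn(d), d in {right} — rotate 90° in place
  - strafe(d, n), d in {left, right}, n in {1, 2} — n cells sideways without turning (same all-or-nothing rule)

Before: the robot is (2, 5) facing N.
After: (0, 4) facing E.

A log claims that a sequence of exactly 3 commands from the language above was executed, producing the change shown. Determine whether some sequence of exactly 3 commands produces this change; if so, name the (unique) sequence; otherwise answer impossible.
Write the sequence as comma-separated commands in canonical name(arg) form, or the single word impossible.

key: running strafe(right, 1) before strafe(left, 2) would end elsewhere — order is forced
t0: (2, 5) facing N
[1] after strafe(left, 2): (0, 5) facing N
[2] after turn(right): (0, 5) facing E
[3] after strafe(right, 1): (0, 4) facing E
no rival 3-sequence matches.

strafe(left, 2), turn(right), strafe(right, 1)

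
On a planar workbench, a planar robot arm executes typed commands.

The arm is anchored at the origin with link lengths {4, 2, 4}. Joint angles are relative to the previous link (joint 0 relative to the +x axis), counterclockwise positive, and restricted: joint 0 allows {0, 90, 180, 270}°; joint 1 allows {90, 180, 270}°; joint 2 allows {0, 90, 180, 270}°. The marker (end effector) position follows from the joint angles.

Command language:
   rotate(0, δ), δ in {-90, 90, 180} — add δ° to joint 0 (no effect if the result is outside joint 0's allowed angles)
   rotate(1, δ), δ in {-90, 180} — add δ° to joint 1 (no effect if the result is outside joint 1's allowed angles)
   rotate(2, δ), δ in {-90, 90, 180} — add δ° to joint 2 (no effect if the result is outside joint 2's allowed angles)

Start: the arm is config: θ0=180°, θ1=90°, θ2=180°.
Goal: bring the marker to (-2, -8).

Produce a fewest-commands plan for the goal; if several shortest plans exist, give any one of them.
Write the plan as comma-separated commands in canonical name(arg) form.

start: config: θ0=180°, θ1=90°, θ2=180°
[1] after rotate(0, 90): config: θ0=270°, θ1=90°, θ2=180°
[2] after rotate(1, 180): config: θ0=270°, θ1=270°, θ2=180°
[3] after rotate(2, -90): config: θ0=270°, θ1=270°, θ2=90°
nothing shorter than 3 reaches the goal.

rotate(0, 90), rotate(1, 180), rotate(2, -90)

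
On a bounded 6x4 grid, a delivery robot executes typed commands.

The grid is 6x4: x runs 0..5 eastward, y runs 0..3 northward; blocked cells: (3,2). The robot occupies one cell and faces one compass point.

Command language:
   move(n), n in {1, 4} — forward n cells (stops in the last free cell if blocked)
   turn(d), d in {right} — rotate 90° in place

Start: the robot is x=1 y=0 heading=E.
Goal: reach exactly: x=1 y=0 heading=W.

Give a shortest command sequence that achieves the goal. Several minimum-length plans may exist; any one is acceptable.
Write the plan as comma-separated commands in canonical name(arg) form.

t0: x=1 y=0 heading=E
step 1 (turn(right)): x=1 y=0 heading=S
step 2 (turn(right)): x=1 y=0 heading=W
shorter routes all fall short; 2 is best.

turn(right), turn(right)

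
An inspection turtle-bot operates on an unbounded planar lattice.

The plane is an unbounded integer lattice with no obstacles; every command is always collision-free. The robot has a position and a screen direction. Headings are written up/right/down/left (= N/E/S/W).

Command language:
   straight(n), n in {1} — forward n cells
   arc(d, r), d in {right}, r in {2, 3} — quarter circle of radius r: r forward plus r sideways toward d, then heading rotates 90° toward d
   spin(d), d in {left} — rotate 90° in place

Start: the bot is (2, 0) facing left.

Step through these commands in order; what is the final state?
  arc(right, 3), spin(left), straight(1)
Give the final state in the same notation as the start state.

from: (2, 0) facing left
[1] after arc(right, 3): (-1, 3) facing up
[2] after spin(left): (-1, 3) facing left
[3] after straight(1): (-2, 3) facing left

(-2, 3) facing left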